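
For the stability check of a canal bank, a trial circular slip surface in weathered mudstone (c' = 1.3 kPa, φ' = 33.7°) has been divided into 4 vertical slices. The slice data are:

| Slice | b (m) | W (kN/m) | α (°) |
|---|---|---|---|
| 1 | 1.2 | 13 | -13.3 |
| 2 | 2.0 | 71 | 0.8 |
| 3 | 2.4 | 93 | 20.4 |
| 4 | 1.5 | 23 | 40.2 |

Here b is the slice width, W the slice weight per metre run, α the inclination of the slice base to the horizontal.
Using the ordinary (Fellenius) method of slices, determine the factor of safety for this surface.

FS = 3.00

Ordinary method of slices: FS = Σ[c'·Δl_i + (W_i cosα_i)·tanφ'] / Σ W_i sinα_i, with Δl_i = b_i / cosα_i.
Slice 1: Δl = 1.2/cos(-13.3°) = 1.233 m; N'_1 = 13·cos(-13.3°) = 12.7; c'Δl = 1.60; W sinα = -3.0
Slice 2: Δl = 2.0/cos0.8° = 2.000 m; N'_2 = 71·cos0.8° = 71.0; c'Δl = 2.60; W sinα = 1.0
Slice 3: Δl = 2.4/cos20.4° = 2.561 m; N'_3 = 93·cos20.4° = 87.2; c'Δl = 3.33; W sinα = 32.4
Slice 4: Δl = 1.5/cos40.2° = 1.964 m; N'_4 = 23·cos40.2° = 17.6; c'Δl = 2.55; W sinα = 14.8
Σc'Δl = 10.1 kN/m; ΣN' = 188.4 kN/m; ΣW sinα = 45.3 kN/m
Resisting = 10.1 + 188.4·tan33.7° = 10.1 + 125.6 = 135.7 kN/m
FS = 135.7 / 45.3 = 2.998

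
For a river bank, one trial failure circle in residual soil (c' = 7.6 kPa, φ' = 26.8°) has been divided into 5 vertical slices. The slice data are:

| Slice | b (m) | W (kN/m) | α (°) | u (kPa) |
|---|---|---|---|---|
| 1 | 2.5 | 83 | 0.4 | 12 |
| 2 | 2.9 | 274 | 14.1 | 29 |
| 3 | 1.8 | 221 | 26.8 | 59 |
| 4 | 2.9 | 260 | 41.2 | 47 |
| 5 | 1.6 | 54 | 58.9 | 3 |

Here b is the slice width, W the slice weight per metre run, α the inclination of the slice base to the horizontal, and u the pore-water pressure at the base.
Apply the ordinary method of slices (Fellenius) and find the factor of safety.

Ordinary method of slices: FS = Σ[c'·Δl_i + (W_i cosα_i − u_i·Δl_i)·tanφ'] / Σ W_i sinα_i, with Δl_i = b_i / cosα_i.
Slice 1: Δl = 2.5/cos0.4° = 2.500 m; N'_1 = 83·cos0.4° − 12·2.500 = 53.0; c'Δl = 19.00; W sinα = 0.6
Slice 2: Δl = 2.9/cos14.1° = 2.990 m; N'_2 = 274·cos14.1° − 29·2.990 = 179.0; c'Δl = 22.72; W sinα = 66.8
Slice 3: Δl = 1.8/cos26.8° = 2.017 m; N'_3 = 221·cos26.8° − 59·2.017 = 78.3; c'Δl = 15.33; W sinα = 99.6
Slice 4: Δl = 2.9/cos41.2° = 3.854 m; N'_4 = 260·cos41.2° − 47·3.854 = 14.5; c'Δl = 29.29; W sinα = 171.3
Slice 5: Δl = 1.6/cos58.9° = 3.098 m; N'_5 = 54·cos58.9° − 3·3.098 = 18.6; c'Δl = 23.54; W sinα = 46.2
Σc'Δl = 109.9 kN/m; ΣN' = 343.4 kN/m; ΣW sinα = 384.5 kN/m
Resisting = 109.9 + 343.4·tan26.8° = 109.9 + 173.5 = 283.3 kN/m
FS = 283.3 / 384.5 = 0.737

FS = 0.74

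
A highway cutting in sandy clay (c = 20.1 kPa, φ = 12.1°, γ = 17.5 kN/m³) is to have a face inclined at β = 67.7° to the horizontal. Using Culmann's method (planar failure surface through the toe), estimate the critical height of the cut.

Culmann's analysis gives the critical failure plane at α_cr = (β + φ)/2 = (67.7 + 12.1)/2 = 39.9°, and the critical height
H_c = (4c/γ) · sinβ cosφ / [1 − cos(β − φ)]
    = (4·20.1/17.5) · sin67.7°·cos12.1° / [1 − cos(55.6°)]
    = 4.594 · 0.9252·0.9778 / [1 − 0.5650]
    = 4.594 · 0.9047 / 0.4350
    = 9.55 m

H_c = 9.55 m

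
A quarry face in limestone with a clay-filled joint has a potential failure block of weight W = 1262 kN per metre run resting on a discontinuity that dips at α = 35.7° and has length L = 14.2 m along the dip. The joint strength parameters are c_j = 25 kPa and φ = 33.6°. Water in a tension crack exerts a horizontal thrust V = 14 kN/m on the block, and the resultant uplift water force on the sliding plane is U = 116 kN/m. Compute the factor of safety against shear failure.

FS = 1.27

Resolving the block weight along and normal to the plane and applying the Mohr–Coulomb strength on the joint:
N' = W cosα − U − V sinα = 1262·cos35.7° − 116 − 14·sin35.7° = 900.7 kN/m
Driving force T = W sinα + V cosα = 1262·sin35.7° + 14·cos35.7° = 747.8 kN/m
Resisting force R = c_j·L + N'·tanφ = 25·14.2 + 900.7·tan33.6° = 355.0 + 598.4 = 953.4 kN/m
FS = R / T = 953.4 / 747.8 = 1.275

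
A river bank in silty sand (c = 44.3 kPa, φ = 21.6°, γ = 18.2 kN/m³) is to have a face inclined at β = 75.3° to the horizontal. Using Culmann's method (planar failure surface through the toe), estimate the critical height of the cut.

Culmann's analysis gives the critical failure plane at α_cr = (β + φ)/2 = (75.3 + 21.6)/2 = 48.5°, and the critical height
H_c = (4c/γ) · sinβ cosφ / [1 − cos(β − φ)]
    = (4·44.3/18.2) · sin75.3°·cos21.6° / [1 − cos(53.7°)]
    = 9.736 · 0.9673·0.9298 / [1 − 0.5920]
    = 9.736 · 0.8993 / 0.4080
    = 21.46 m

H_c = 21.46 m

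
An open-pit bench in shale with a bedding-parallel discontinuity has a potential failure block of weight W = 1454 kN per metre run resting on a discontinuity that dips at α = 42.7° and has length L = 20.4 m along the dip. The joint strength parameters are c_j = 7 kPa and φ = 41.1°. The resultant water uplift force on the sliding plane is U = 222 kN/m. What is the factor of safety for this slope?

Resolving the block weight along and normal to the plane and applying the Mohr–Coulomb strength on the joint:
N' = W cosα − U = 1454·cos42.7° − 222 = 846.6 kN/m
Driving force T = W sinα = 1454·sin42.7° = 986.0 kN/m
Resisting force R = c_j·L + N'·tanφ = 7·20.4 + 846.6·tan41.1° = 142.8 + 738.5 = 881.3 kN/m
FS = R / T = 881.3 / 986.0 = 0.894

FS = 0.89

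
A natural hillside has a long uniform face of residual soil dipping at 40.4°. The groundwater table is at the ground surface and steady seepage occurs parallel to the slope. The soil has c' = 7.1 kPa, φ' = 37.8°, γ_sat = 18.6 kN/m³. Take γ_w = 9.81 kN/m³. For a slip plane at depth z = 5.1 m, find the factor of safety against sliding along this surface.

With seepage parallel to the slope and the water table at the surface, the effective normal stress on the slip plane uses the buoyant unit weight γ' = γ_sat − γ_w while the driving shear stress uses γ_sat:
FS = [c' + γ' z cos²β tanφ'] / [γ_sat z sinβ cosβ]
γ' = 18.6 − 9.81 = 8.79 kN/m³
Numerator = 7.1 + 8.79·5.1·cos²40.4°·tan37.8° = 7.1 + 8.79·5.1·0.5799·0.7757 = 27.266 kPa
Denominator = 18.6·5.1·sin40.4°·cos40.4° = 18.6·5.1·0.6481·0.7615 = 46.820 kPa
FS = 27.266 / 46.820 = 0.582

FS = 0.58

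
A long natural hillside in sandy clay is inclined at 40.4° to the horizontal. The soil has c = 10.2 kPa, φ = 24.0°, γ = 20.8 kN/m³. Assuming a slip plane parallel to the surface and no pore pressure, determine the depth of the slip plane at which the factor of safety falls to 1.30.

Setting FS = 1.30 in FS = [c + γz cos²β tanφ] / [γz sinβ cosβ] and solving for z:
z = c / [γ cosβ (FS·sinβ − cosβ·tanφ)]
  = 10.2 / [20.8·cos40.4°·(1.30·sin40.4° − cos40.4°·tan24.0°)]
  = 10.2 / [20.8·0.7615·(1.30·0.6481 − 0.7615·0.4452)]
  = 10.2 / 7.9754 = 1.279 m

z = 1.28 m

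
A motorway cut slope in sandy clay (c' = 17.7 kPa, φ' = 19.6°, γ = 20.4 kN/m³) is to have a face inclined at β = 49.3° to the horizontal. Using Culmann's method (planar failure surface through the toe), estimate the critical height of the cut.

Culmann's analysis gives the critical failure plane at α_cr = (β + φ')/2 = (49.3 + 19.6)/2 = 34.5°, and the critical height
H_c = (4c'/γ) · sinβ cosφ' / [1 − cos(β − φ')]
    = (4·17.7/20.4) · sin49.3°·cos19.6° / [1 − cos(29.7°)]
    = 3.471 · 0.7581·0.9421 / [1 − 0.8686]
    = 3.471 · 0.7142 / 0.1314
    = 18.87 m

H_c = 18.87 m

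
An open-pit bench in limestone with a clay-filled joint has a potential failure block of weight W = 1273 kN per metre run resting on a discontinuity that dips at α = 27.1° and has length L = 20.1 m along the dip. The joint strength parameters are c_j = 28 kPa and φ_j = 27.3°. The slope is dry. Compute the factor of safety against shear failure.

Resolving the block weight along and normal to the plane and applying the Mohr–Coulomb strength on the joint:
N' = W cosα = 1273·cos27.1° = 1133.2 kN/m
Driving force T = W sinα = 1273·sin27.1° = 579.9 kN/m
Resisting force R = c_j·L + N'·tanφ_j = 28·20.1 + 1133.2·tan27.3° = 562.8 + 584.9 = 1147.7 kN/m
FS = R / T = 1147.7 / 579.9 = 1.979

FS = 1.98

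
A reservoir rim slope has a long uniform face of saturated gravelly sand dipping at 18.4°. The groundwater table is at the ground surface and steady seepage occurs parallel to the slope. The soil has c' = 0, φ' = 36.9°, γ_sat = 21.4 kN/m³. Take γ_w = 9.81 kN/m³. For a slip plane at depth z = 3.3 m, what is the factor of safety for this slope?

With seepage parallel to the slope and the water table at the surface, the effective normal stress on the slip plane uses the buoyant unit weight γ' = γ_sat − γ_w while the driving shear stress uses γ_sat:
FS = [c' + γ' z cos²β tanφ'] / [γ_sat z sinβ cosβ]
(For c' = 0 this reduces to FS = (γ'/γ_sat)·tanφ'/tanβ.)
γ' = 21.4 − 9.81 = 11.59 kN/m³
Numerator = 0.0 + 11.59·3.3·cos²18.4°·tan36.9° = 0.0 + 11.59·3.3·0.9004·0.7508 = 25.855 kPa
Denominator = 21.4·3.3·sin18.4°·cos18.4° = 21.4·3.3·0.3156·0.9489 = 21.152 kPa
FS = 25.855 / 21.152 = 1.222

FS = 1.22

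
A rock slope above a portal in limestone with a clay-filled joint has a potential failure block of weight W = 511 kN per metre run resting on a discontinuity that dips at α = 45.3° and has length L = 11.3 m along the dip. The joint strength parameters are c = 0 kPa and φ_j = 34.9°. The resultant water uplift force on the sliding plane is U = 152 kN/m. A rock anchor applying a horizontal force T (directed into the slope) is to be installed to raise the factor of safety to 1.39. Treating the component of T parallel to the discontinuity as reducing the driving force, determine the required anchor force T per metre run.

T = 244 kN/m

Resolving forces along and normal to the sliding plane, with the horizontal anchor force T adding T·sinα to the effective normal force and T·cosα acting up the plane against the driving force:
FS = [cL + (W cosα − U + T sinα) tanφ_j] / [W sinα − T cosα]
Without the anchor: N' = 207.4 kN/m, driving T_d = 363.2 kN/m, resisting R = 0·11.3 + 207.4·tan34.9° = 144.7 kN/m, FS = 0.40.
Setting FS = 1.39 and solving for T:
1.39·(363.2 − T cos45.3°) = 144.7 + T sin45.3°·tan34.9°
T·(sin45.3°·tan34.9° + 1.39·cos45.3°) = 1.39·363.2 − 144.7
T·(0.7108·0.6976 + 1.39·0.7034) = 504.9 − 144.7 = 360.2
T·1.4736 = 360.2
T = 244.4 kN/m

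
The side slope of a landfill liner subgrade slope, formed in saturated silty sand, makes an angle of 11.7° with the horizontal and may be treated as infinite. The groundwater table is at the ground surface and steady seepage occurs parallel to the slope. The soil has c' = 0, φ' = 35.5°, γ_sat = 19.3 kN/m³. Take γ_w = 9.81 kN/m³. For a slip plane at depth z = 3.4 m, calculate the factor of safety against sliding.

With seepage parallel to the slope and the water table at the surface, the effective normal stress on the slip plane uses the buoyant unit weight γ' = γ_sat − γ_w while the driving shear stress uses γ_sat:
FS = [c' + γ' z cos²β tanφ'] / [γ_sat z sinβ cosβ]
(For c' = 0 this reduces to FS = (γ'/γ_sat)·tanφ'/tanβ.)
γ' = 19.3 − 9.81 = 9.49 kN/m³
Numerator = 0.0 + 9.49·3.4·cos²11.7°·tan35.5° = 0.0 + 9.49·3.4·0.9589·0.7133 = 22.069 kPa
Denominator = 19.3·3.4·sin11.7°·cos11.7° = 19.3·3.4·0.2028·0.9792 = 13.030 kPa
FS = 22.069 / 13.030 = 1.694

FS = 1.69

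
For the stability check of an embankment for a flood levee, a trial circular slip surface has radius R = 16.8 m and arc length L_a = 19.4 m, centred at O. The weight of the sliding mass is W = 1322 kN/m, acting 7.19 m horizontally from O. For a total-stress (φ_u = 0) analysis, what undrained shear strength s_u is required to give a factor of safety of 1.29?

FS = s_u·L_a·R / (W·d), so s_u = FS·W·d / (L_a·R).
s_u = 1.29·1322·7.19 / (19.40·16.8) = 12261.7 / 325.92 = 37.62 kPa

s_u = 37.6 kPa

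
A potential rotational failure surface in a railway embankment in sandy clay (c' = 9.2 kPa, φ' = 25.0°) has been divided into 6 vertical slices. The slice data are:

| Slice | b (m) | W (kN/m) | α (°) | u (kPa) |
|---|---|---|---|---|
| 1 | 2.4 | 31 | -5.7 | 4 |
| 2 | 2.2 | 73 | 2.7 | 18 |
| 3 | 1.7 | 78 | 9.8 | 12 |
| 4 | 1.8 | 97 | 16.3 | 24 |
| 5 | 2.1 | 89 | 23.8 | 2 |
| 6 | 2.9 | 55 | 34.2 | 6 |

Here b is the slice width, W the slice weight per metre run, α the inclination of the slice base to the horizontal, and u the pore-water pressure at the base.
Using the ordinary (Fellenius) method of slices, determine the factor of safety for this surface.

FS = 2.32

Ordinary method of slices: FS = Σ[c'·Δl_i + (W_i cosα_i − u_i·Δl_i)·tanφ'] / Σ W_i sinα_i, with Δl_i = b_i / cosα_i.
Slice 1: Δl = 2.4/cos(-5.7°) = 2.412 m; N'_1 = 31·cos(-5.7°) − 4·2.412 = 21.2; c'Δl = 22.19; W sinα = -3.1
Slice 2: Δl = 2.2/cos2.7° = 2.202 m; N'_2 = 73·cos2.7° − 18·2.202 = 33.3; c'Δl = 20.26; W sinα = 3.4
Slice 3: Δl = 1.7/cos9.8° = 1.725 m; N'_3 = 78·cos9.8° − 12·1.725 = 56.2; c'Δl = 15.87; W sinα = 13.3
Slice 4: Δl = 1.8/cos16.3° = 1.875 m; N'_4 = 97·cos16.3° − 24·1.875 = 48.1; c'Δl = 17.25; W sinα = 27.2
Slice 5: Δl = 2.1/cos23.8° = 2.295 m; N'_5 = 89·cos23.8° − 2·2.295 = 76.8; c'Δl = 21.12; W sinα = 35.9
Slice 6: Δl = 2.9/cos34.2° = 3.506 m; N'_6 = 55·cos34.2° − 6·3.506 = 24.5; c'Δl = 32.26; W sinα = 30.9
Σc'Δl = 129.0 kN/m; ΣN' = 260.0 kN/m; ΣW sinα = 107.7 kN/m
Resisting = 129.0 + 260.0·tan25.0° = 129.0 + 121.2 = 250.2 kN/m
FS = 250.2 / 107.7 = 2.323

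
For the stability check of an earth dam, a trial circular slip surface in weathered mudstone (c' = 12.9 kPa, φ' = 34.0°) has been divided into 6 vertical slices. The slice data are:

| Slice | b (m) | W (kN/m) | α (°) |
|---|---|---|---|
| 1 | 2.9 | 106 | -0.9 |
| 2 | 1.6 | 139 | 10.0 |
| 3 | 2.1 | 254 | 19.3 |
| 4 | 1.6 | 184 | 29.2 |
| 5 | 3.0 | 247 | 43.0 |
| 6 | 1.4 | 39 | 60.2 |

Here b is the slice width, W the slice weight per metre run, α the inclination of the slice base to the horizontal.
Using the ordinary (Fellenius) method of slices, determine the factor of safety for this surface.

FS = 1.93

Ordinary method of slices: FS = Σ[c'·Δl_i + (W_i cosα_i)·tanφ'] / Σ W_i sinα_i, with Δl_i = b_i / cosα_i.
Slice 1: Δl = 2.9/cos(-0.9°) = 2.900 m; N'_1 = 106·cos(-0.9°) = 106.0; c'Δl = 37.41; W sinα = -1.7
Slice 2: Δl = 1.6/cos10.0° = 1.625 m; N'_2 = 139·cos10.0° = 136.9; c'Δl = 20.96; W sinα = 24.1
Slice 3: Δl = 2.1/cos19.3° = 2.225 m; N'_3 = 254·cos19.3° = 239.7; c'Δl = 28.70; W sinα = 84.0
Slice 4: Δl = 1.6/cos29.2° = 1.833 m; N'_4 = 184·cos29.2° = 160.6; c'Δl = 23.64; W sinα = 89.8
Slice 5: Δl = 3.0/cos43.0° = 4.102 m; N'_5 = 247·cos43.0° = 180.6; c'Δl = 52.92; W sinα = 168.5
Slice 6: Δl = 1.4/cos60.2° = 2.817 m; N'_6 = 39·cos60.2° = 19.4; c'Δl = 36.34; W sinα = 33.8
Σc'Δl = 200.0 kN/m; ΣN' = 843.2 kN/m; ΣW sinα = 398.5 kN/m
Resisting = 200.0 + 843.2·tan34.0° = 200.0 + 568.8 = 768.8 kN/m
FS = 768.8 / 398.5 = 1.929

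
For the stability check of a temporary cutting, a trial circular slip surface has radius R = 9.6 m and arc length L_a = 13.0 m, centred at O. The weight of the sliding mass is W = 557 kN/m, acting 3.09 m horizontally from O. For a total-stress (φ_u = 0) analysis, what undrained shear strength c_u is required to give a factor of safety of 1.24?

c_u = 17.1 kPa

FS = c_u·L_a·R / (W·d), so c_u = FS·W·d / (L_a·R).
c_u = 1.24·557·3.09 / (13.00·9.6) = 2134.2 / 124.80 = 17.10 kPa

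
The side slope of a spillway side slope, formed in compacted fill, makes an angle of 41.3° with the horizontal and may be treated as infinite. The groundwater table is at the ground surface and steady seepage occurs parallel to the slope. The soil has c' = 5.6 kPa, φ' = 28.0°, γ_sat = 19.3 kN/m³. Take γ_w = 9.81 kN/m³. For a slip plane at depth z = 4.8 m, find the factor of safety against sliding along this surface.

With seepage parallel to the slope and the water table at the surface, the effective normal stress on the slip plane uses the buoyant unit weight γ' = γ_sat − γ_w while the driving shear stress uses γ_sat:
FS = [c' + γ' z cos²β tanφ'] / [γ_sat z sinβ cosβ]
γ' = 19.3 − 9.81 = 9.49 kN/m³
Numerator = 5.6 + 9.49·4.8·cos²41.3°·tan28.0° = 5.6 + 9.49·4.8·0.5644·0.5317 = 19.270 kPa
Denominator = 19.3·4.8·sin41.3°·cos41.3° = 19.3·4.8·0.6600·0.7513 = 45.934 kPa
FS = 19.270 / 45.934 = 0.420

FS = 0.42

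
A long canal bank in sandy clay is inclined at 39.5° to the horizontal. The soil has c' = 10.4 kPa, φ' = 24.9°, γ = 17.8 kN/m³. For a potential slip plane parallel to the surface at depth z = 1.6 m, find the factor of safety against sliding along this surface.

FS = 1.31

For an infinite slope with a slip plane parallel to the surface (no pore pressure): FS = [c' + γz cos²β tanφ'] / [γz sinβ cosβ].
γz = 17.8·1.6 = 28.48 kN/m²
Numerator = 10.4 + 28.48·cos²39.5°·tan24.9° = 10.4 + 28.48·0.5954·0.4642 = 18.271 kPa
Denominator = 28.48·sin39.5°·cos39.5° = 28.48·0.6361·0.7716 = 13.978 kPa
FS = 18.271 / 13.978 = 1.307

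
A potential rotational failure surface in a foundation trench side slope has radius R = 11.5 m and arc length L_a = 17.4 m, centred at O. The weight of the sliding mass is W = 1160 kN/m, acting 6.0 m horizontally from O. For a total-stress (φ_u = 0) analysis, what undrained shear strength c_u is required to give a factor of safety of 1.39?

FS = c_u·L_a·R / (W·d), so c_u = FS·W·d / (L_a·R).
c_u = 1.39·1160·6.0 / (17.40·11.5) = 9674.4 / 200.10 = 48.35 kPa

c_u = 48.3 kPa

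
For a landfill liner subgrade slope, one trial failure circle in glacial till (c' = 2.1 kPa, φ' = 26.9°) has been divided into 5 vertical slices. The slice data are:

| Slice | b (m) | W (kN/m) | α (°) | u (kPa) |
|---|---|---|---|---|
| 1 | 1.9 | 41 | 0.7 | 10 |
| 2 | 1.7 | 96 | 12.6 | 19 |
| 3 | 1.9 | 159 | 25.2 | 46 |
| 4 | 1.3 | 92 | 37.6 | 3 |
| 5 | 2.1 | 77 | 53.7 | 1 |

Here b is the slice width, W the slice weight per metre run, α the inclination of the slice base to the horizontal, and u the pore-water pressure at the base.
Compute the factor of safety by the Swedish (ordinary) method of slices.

FS = 0.70

Ordinary method of slices: FS = Σ[c'·Δl_i + (W_i cosα_i − u_i·Δl_i)·tanφ'] / Σ W_i sinα_i, with Δl_i = b_i / cosα_i.
Slice 1: Δl = 1.9/cos0.7° = 1.900 m; N'_1 = 41·cos0.7° − 10·1.900 = 22.0; c'Δl = 3.99; W sinα = 0.5
Slice 2: Δl = 1.7/cos12.6° = 1.742 m; N'_2 = 96·cos12.6° − 19·1.742 = 60.6; c'Δl = 3.66; W sinα = 20.9
Slice 3: Δl = 1.9/cos25.2° = 2.100 m; N'_3 = 159·cos25.2° − 46·2.100 = 47.3; c'Δl = 4.41; W sinα = 67.7
Slice 4: Δl = 1.3/cos37.6° = 1.641 m; N'_4 = 92·cos37.6° − 3·1.641 = 68.0; c'Δl = 3.45; W sinα = 56.1
Slice 5: Δl = 2.1/cos53.7° = 3.547 m; N'_5 = 77·cos53.7° − 1·3.547 = 42.0; c'Δl = 7.45; W sinα = 62.1
Σc'Δl = 23.0 kN/m; ΣN' = 239.9 kN/m; ΣW sinα = 207.3 kN/m
Resisting = 23.0 + 239.9·tan26.9° = 23.0 + 121.7 = 144.6 kN/m
FS = 144.6 / 207.3 = 0.698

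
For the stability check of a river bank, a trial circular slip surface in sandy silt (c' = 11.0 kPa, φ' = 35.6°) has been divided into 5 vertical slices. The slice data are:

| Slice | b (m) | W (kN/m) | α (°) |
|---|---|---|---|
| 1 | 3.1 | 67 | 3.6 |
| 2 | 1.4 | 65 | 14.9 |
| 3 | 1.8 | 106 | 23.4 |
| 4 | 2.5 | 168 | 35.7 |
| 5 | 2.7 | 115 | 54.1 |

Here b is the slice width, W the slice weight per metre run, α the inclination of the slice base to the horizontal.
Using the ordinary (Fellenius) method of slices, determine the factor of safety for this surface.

FS = 1.83

Ordinary method of slices: FS = Σ[c'·Δl_i + (W_i cosα_i)·tanφ'] / Σ W_i sinα_i, with Δl_i = b_i / cosα_i.
Slice 1: Δl = 3.1/cos3.6° = 3.106 m; N'_1 = 67·cos3.6° = 66.9; c'Δl = 34.17; W sinα = 4.2
Slice 2: Δl = 1.4/cos14.9° = 1.449 m; N'_2 = 65·cos14.9° = 62.8; c'Δl = 15.94; W sinα = 16.7
Slice 3: Δl = 1.8/cos23.4° = 1.961 m; N'_3 = 106·cos23.4° = 97.3; c'Δl = 21.57; W sinα = 42.1
Slice 4: Δl = 2.5/cos35.7° = 3.079 m; N'_4 = 168·cos35.7° = 136.4; c'Δl = 33.86; W sinα = 98.0
Slice 5: Δl = 2.7/cos54.1° = 4.605 m; N'_5 = 115·cos54.1° = 67.4; c'Δl = 50.65; W sinα = 93.2
Σc'Δl = 156.2 kN/m; ΣN' = 430.8 kN/m; ΣW sinα = 254.2 kN/m
Resisting = 156.2 + 430.8·tan35.6° = 156.2 + 308.4 = 464.6 kN/m
FS = 464.6 / 254.2 = 1.828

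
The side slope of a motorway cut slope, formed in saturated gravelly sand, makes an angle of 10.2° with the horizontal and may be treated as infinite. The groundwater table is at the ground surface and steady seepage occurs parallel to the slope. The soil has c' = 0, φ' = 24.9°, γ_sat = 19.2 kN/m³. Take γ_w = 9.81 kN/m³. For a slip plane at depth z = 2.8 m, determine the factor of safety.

With seepage parallel to the slope and the water table at the surface, the effective normal stress on the slip plane uses the buoyant unit weight γ' = γ_sat − γ_w while the driving shear stress uses γ_sat:
FS = [c' + γ' z cos²β tanφ'] / [γ_sat z sinβ cosβ]
(For c' = 0 this reduces to FS = (γ'/γ_sat)·tanφ'/tanβ.)
γ' = 19.2 − 9.81 = 9.39 kN/m³
Numerator = 0.0 + 9.39·2.8·cos²10.2°·tan24.9° = 0.0 + 9.39·2.8·0.9686·0.4642 = 11.822 kPa
Denominator = 19.2·2.8·sin10.2°·cos10.2° = 19.2·2.8·0.1771·0.9842 = 9.370 kPa
FS = 11.822 / 9.370 = 1.262

FS = 1.26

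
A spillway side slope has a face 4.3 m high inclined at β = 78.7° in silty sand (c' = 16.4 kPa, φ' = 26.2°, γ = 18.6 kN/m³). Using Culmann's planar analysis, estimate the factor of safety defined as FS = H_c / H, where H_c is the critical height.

FS = 1.84

H_c = (4c'/γ) · sinβ cosφ' / [1 − cos(β − φ')]
    = (4·16.4/18.6) · sin78.7°·cos26.2° / [1 − cos52.5°]
    = 3.527 · 0.8799 / 0.3912 = 7.93 m
FS = H_c / H = 7.93 / 4.3 = 1.845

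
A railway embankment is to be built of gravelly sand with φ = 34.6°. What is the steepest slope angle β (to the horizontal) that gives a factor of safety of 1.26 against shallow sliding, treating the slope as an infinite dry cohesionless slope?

β = 28.7°

For an infinite dry cohesionless slope FS = tanφ/tanβ, so tanβ = tanφ / FS.
tanβ = tan34.6° / 1.26 = 0.6899 / 1.26 = 0.5475
β = arctan(0.5475) = 28.70°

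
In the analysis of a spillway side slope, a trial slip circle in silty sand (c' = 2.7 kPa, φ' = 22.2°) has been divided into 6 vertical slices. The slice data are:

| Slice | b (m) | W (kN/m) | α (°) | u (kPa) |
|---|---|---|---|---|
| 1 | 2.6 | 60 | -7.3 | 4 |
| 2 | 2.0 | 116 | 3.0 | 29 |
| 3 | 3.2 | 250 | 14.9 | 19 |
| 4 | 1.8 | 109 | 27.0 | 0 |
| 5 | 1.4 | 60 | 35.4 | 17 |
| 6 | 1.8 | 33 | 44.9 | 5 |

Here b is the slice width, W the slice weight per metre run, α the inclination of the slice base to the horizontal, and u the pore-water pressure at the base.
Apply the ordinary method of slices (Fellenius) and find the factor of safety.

Ordinary method of slices: FS = Σ[c'·Δl_i + (W_i cosα_i − u_i·Δl_i)·tanφ'] / Σ W_i sinα_i, with Δl_i = b_i / cosα_i.
Slice 1: Δl = 2.6/cos(-7.3°) = 2.621 m; N'_1 = 60·cos(-7.3°) − 4·2.621 = 49.0; c'Δl = 7.08; W sinα = -7.6
Slice 2: Δl = 2.0/cos3.0° = 2.003 m; N'_2 = 116·cos3.0° − 29·2.003 = 57.8; c'Δl = 5.41; W sinα = 6.1
Slice 3: Δl = 3.2/cos14.9° = 3.311 m; N'_3 = 250·cos14.9° − 19·3.311 = 178.7; c'Δl = 8.94; W sinα = 64.3
Slice 4: Δl = 1.8/cos27.0° = 2.020 m; N'_4 = 109·cos27.0° − 0·2.020 = 97.1; c'Δl = 5.45; W sinα = 49.5
Slice 5: Δl = 1.4/cos35.4° = 1.718 m; N'_5 = 60·cos35.4° − 17·1.718 = 19.7; c'Δl = 4.64; W sinα = 34.8
Slice 6: Δl = 1.8/cos44.9° = 2.541 m; N'_6 = 33·cos44.9° − 5·2.541 = 10.7; c'Δl = 6.86; W sinα = 23.3
Σc'Δl = 38.4 kN/m; ΣN' = 413.0 kN/m; ΣW sinα = 170.3 kN/m
Resisting = 38.4 + 413.0·tan22.2° = 38.4 + 168.5 = 206.9 kN/m
FS = 206.9 / 170.3 = 1.215

FS = 1.22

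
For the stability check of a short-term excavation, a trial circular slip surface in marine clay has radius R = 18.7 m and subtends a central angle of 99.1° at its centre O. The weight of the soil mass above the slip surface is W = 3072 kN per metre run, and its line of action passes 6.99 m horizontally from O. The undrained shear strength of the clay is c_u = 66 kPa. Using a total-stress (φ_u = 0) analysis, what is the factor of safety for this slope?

FS = 1.86

Taking moments about the centre O, the resisting moment is provided by the undrained shear strength acting along the arc:
Arc length L_a = R·θ = 18.7·(99.1°·π/180) = 18.7·1.7296 = 32.34 m
M_R = c_u·L_a·R = 66·32.34·18.7 = 39918.9 kN·m/m
M_D = W·d = 3072·6.99 = 21473.3 kN·m/m
FS = M_R / M_D = 39918.9 / 21473.3 = 1.859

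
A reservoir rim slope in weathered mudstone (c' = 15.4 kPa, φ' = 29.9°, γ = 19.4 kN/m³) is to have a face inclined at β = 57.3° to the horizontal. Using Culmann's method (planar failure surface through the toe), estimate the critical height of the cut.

Culmann's analysis gives the critical failure plane at α_cr = (β + φ')/2 = (57.3 + 29.9)/2 = 43.6°, and the critical height
H_c = (4c'/γ) · sinβ cosφ' / [1 − cos(β − φ')]
    = (4·15.4/19.4) · sin57.3°·cos29.9° / [1 − cos(27.4°)]
    = 3.175 · 0.8415·0.8669 / [1 − 0.8878]
    = 3.175 · 0.7295 / 0.1122
    = 20.65 m

H_c = 20.65 m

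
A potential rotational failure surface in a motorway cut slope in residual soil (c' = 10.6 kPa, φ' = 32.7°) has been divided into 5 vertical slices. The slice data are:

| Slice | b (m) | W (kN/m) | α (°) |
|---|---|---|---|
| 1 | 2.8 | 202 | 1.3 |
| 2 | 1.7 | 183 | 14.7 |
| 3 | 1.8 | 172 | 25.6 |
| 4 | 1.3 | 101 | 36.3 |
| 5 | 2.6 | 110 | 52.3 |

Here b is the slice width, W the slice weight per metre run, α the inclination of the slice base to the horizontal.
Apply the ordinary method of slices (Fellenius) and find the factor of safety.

Ordinary method of slices: FS = Σ[c'·Δl_i + (W_i cosα_i)·tanφ'] / Σ W_i sinα_i, with Δl_i = b_i / cosα_i.
Slice 1: Δl = 2.8/cos1.3° = 2.801 m; N'_1 = 202·cos1.3° = 201.9; c'Δl = 29.69; W sinα = 4.6
Slice 2: Δl = 1.7/cos14.7° = 1.758 m; N'_2 = 183·cos14.7° = 177.0; c'Δl = 18.63; W sinα = 46.4
Slice 3: Δl = 1.8/cos25.6° = 1.996 m; N'_3 = 172·cos25.6° = 155.1; c'Δl = 21.16; W sinα = 74.3
Slice 4: Δl = 1.3/cos36.3° = 1.613 m; N'_4 = 101·cos36.3° = 81.4; c'Δl = 17.10; W sinα = 59.8
Slice 5: Δl = 2.6/cos52.3° = 4.252 m; N'_5 = 110·cos52.3° = 67.3; c'Δl = 45.07; W sinα = 87.0
Σc'Δl = 131.6 kN/m; ΣN' = 682.7 kN/m; ΣW sinα = 272.2 kN/m
Resisting = 131.6 + 682.7·tan32.7° = 131.6 + 438.3 = 570.0 kN/m
FS = 570.0 / 272.2 = 2.094

FS = 2.09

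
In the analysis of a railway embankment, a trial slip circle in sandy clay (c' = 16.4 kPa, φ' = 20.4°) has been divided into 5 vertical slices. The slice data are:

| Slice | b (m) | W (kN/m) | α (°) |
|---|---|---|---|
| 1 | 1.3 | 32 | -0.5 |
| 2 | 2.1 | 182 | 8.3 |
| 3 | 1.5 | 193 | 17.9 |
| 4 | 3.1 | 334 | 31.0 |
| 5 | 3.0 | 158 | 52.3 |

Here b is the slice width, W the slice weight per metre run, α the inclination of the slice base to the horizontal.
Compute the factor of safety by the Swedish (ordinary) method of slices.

Ordinary method of slices: FS = Σ[c'·Δl_i + (W_i cosα_i)·tanφ'] / Σ W_i sinα_i, with Δl_i = b_i / cosα_i.
Slice 1: Δl = 1.3/cos(-0.5°) = 1.300 m; N'_1 = 32·cos(-0.5°) = 32.0; c'Δl = 21.32; W sinα = -0.3
Slice 2: Δl = 2.1/cos8.3° = 2.122 m; N'_2 = 182·cos8.3° = 180.1; c'Δl = 34.80; W sinα = 26.3
Slice 3: Δl = 1.5/cos17.9° = 1.576 m; N'_3 = 193·cos17.9° = 183.7; c'Δl = 25.85; W sinα = 59.3
Slice 4: Δl = 3.1/cos31.0° = 3.617 m; N'_4 = 334·cos31.0° = 286.3; c'Δl = 59.31; W sinα = 172.0
Slice 5: Δl = 3.0/cos52.3° = 4.906 m; N'_5 = 158·cos52.3° = 96.6; c'Δl = 80.45; W sinα = 125.0
Σc'Δl = 221.7 kN/m; ΣN' = 778.7 kN/m; ΣW sinα = 382.3 kN/m
Resisting = 221.7 + 778.7·tan20.4° = 221.7 + 289.6 = 511.3 kN/m
FS = 511.3 / 382.3 = 1.337

FS = 1.34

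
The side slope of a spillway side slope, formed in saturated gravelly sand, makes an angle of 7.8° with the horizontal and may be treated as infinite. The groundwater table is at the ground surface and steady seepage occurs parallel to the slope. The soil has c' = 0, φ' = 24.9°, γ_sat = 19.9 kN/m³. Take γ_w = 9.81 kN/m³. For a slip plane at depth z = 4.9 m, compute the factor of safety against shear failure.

With seepage parallel to the slope and the water table at the surface, the effective normal stress on the slip plane uses the buoyant unit weight γ' = γ_sat − γ_w while the driving shear stress uses γ_sat:
FS = [c' + γ' z cos²β tanφ'] / [γ_sat z sinβ cosβ]
(For c' = 0 this reduces to FS = (γ'/γ_sat)·tanφ'/tanβ.)
γ' = 19.9 − 9.81 = 10.09 kN/m³
Numerator = 0.0 + 10.09·4.9·cos²7.8°·tan24.9° = 0.0 + 10.09·4.9·0.9816·0.4642 = 22.527 kPa
Denominator = 19.9·4.9·sin7.8°·cos7.8° = 19.9·4.9·0.1357·0.9907 = 13.111 kPa
FS = 22.527 / 13.111 = 1.718

FS = 1.72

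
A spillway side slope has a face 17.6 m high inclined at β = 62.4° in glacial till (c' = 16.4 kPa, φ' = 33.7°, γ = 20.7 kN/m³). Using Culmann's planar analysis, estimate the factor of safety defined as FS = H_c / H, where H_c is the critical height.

FS = 1.08

H_c = (4c'/γ) · sinβ cosφ' / [1 − cos(β − φ')]
    = (4·16.4/20.7) · sin62.4°·cos33.7° / [1 − cos28.7°]
    = 3.169 · 0.7373 / 0.1229 = 19.02 m
FS = H_c / H = 19.02 / 17.6 = 1.081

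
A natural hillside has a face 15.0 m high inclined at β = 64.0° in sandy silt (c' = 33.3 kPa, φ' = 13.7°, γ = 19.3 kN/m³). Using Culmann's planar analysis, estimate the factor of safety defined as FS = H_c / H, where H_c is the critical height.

FS = 1.11

H_c = (4c'/γ) · sinβ cosφ' / [1 − cos(β − φ')]
    = (4·33.3/19.3) · sin64.0°·cos13.7° / [1 − cos50.3°]
    = 6.902 · 0.8732 / 0.3612 = 16.68 m
FS = H_c / H = 16.68 / 15.0 = 1.112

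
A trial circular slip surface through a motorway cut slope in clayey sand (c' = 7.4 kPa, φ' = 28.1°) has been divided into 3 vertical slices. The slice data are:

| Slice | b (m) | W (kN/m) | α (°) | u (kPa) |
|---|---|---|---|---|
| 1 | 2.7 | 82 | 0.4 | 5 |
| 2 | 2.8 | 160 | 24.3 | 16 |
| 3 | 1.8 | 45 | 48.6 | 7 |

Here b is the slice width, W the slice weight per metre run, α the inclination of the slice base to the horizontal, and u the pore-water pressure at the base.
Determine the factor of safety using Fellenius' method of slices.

Ordinary method of slices: FS = Σ[c'·Δl_i + (W_i cosα_i − u_i·Δl_i)·tanφ'] / Σ W_i sinα_i, with Δl_i = b_i / cosα_i.
Slice 1: Δl = 2.7/cos0.4° = 2.700 m; N'_1 = 82·cos0.4° − 5·2.700 = 68.5; c'Δl = 19.98; W sinα = 0.6
Slice 2: Δl = 2.8/cos24.3° = 3.072 m; N'_2 = 160·cos24.3° − 16·3.072 = 96.7; c'Δl = 22.73; W sinα = 65.8
Slice 3: Δl = 1.8/cos48.6° = 2.722 m; N'_3 = 45·cos48.6° − 7·2.722 = 10.7; c'Δl = 20.14; W sinα = 33.8
Σc'Δl = 62.9 kN/m; ΣN' = 175.9 kN/m; ΣW sinα = 100.2 kN/m
Resisting = 62.9 + 175.9·tan28.1° = 62.9 + 93.9 = 156.8 kN/m
FS = 156.8 / 100.2 = 1.565

FS = 1.56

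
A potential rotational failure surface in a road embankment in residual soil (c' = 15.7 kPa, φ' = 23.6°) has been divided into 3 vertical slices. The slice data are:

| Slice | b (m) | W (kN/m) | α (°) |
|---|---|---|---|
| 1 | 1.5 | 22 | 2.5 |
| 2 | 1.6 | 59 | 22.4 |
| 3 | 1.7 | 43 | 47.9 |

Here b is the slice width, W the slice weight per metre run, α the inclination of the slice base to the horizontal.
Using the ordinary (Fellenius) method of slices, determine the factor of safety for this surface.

Ordinary method of slices: FS = Σ[c'·Δl_i + (W_i cosα_i)·tanφ'] / Σ W_i sinα_i, with Δl_i = b_i / cosα_i.
Slice 1: Δl = 1.5/cos2.5° = 1.501 m; N'_1 = 22·cos2.5° = 22.0; c'Δl = 23.57; W sinα = 1.0
Slice 2: Δl = 1.6/cos22.4° = 1.731 m; N'_2 = 59·cos22.4° = 54.5; c'Δl = 27.17; W sinα = 22.5
Slice 3: Δl = 1.7/cos47.9° = 2.536 m; N'_3 = 43·cos47.9° = 28.8; c'Δl = 39.81; W sinα = 31.9
Σc'Δl = 90.6 kN/m; ΣN' = 105.4 kN/m; ΣW sinα = 55.3 kN/m
Resisting = 90.6 + 105.4·tan23.6° = 90.6 + 46.0 = 136.6 kN/m
FS = 136.6 / 55.3 = 2.468

FS = 2.47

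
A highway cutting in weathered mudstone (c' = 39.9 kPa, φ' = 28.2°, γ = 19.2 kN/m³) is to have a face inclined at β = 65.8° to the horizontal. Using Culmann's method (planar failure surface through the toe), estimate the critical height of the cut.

H_c = 32.17 m

Culmann's analysis gives the critical failure plane at α_cr = (β + φ')/2 = (65.8 + 28.2)/2 = 47.0°, and the critical height
H_c = (4c'/γ) · sinβ cosφ' / [1 − cos(β − φ')]
    = (4·39.9/19.2) · sin65.8°·cos28.2° / [1 − cos(37.6°)]
    = 8.312 · 0.9121·0.8813 / [1 − 0.7923]
    = 8.312 · 0.8039 / 0.2077
    = 32.17 m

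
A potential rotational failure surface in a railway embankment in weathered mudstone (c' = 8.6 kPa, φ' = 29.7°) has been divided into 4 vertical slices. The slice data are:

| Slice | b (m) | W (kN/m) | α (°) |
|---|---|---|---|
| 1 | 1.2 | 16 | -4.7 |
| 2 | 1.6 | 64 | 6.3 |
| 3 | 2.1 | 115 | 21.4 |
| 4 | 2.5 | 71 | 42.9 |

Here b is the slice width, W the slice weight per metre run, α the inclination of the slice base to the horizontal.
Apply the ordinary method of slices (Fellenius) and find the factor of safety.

Ordinary method of slices: FS = Σ[c'·Δl_i + (W_i cosα_i)·tanφ'] / Σ W_i sinα_i, with Δl_i = b_i / cosα_i.
Slice 1: Δl = 1.2/cos(-4.7°) = 1.204 m; N'_1 = 16·cos(-4.7°) = 15.9; c'Δl = 10.35; W sinα = -1.3
Slice 2: Δl = 1.6/cos6.3° = 1.610 m; N'_2 = 64·cos6.3° = 63.6; c'Δl = 13.84; W sinα = 7.0
Slice 3: Δl = 2.1/cos21.4° = 2.256 m; N'_3 = 115·cos21.4° = 107.1; c'Δl = 19.40; W sinα = 42.0
Slice 4: Δl = 2.5/cos42.9° = 3.413 m; N'_4 = 71·cos42.9° = 52.0; c'Δl = 29.35; W sinα = 48.3
Σc'Δl = 72.9 kN/m; ΣN' = 238.6 kN/m; ΣW sinα = 96.0 kN/m
Resisting = 72.9 + 238.6·tan29.7° = 72.9 + 136.1 = 209.1 kN/m
FS = 209.1 / 96.0 = 2.178

FS = 2.18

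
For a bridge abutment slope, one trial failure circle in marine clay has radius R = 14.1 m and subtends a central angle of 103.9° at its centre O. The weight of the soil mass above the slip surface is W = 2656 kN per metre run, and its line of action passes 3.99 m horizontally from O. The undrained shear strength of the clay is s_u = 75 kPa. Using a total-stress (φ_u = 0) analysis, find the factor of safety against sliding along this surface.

Taking moments about the centre O, the resisting moment is provided by the undrained shear strength acting along the arc:
Arc length L_a = R·θ = 14.1·(103.9°·π/180) = 14.1·1.8134 = 25.57 m
M_R = s_u·L_a·R = 75·25.57·14.1 = 27039.1 kN·m/m
M_D = W·d = 2656·3.99 = 10597.4 kN·m/m
FS = M_R / M_D = 27039.1 / 10597.4 = 2.551

FS = 2.55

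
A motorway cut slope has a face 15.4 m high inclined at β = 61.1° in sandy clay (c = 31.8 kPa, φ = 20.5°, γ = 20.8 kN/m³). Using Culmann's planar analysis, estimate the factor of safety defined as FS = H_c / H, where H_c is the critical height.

H_c = (4c/γ) · sinβ cosφ / [1 − cos(β − φ)]
    = (4·31.8/20.8) · sin61.1°·cos20.5° / [1 − cos40.6°]
    = 6.115 · 0.8200 / 0.2407 = 20.83 m
FS = H_c / H = 20.83 / 15.4 = 1.353

FS = 1.35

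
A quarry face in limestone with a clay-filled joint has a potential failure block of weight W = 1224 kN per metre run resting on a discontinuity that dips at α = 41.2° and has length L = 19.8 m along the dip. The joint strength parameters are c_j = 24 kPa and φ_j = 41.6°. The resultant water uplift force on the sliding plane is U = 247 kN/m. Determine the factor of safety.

FS = 1.33

Resolving the block weight along and normal to the plane and applying the Mohr–Coulomb strength on the joint:
N' = W cosα − U = 1224·cos41.2° − 247 = 674.0 kN/m
Driving force T = W sinα = 1224·sin41.2° = 806.2 kN/m
Resisting force R = c_j·L + N'·tanφ_j = 24·19.8 + 674.0·tan41.6° = 475.2 + 598.4 = 1073.6 kN/m
FS = R / T = 1073.6 / 806.2 = 1.332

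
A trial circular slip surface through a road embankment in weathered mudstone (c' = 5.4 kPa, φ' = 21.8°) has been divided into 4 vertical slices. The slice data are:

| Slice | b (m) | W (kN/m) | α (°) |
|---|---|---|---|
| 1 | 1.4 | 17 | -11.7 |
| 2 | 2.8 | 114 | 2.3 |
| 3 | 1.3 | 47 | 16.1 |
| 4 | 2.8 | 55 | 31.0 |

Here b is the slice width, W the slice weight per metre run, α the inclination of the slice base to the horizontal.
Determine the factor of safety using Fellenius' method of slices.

FS = 3.22

Ordinary method of slices: FS = Σ[c'·Δl_i + (W_i cosα_i)·tanφ'] / Σ W_i sinα_i, with Δl_i = b_i / cosα_i.
Slice 1: Δl = 1.4/cos(-11.7°) = 1.430 m; N'_1 = 17·cos(-11.7°) = 16.6; c'Δl = 7.72; W sinα = -3.4
Slice 2: Δl = 2.8/cos2.3° = 2.802 m; N'_2 = 114·cos2.3° = 113.9; c'Δl = 15.13; W sinα = 4.6
Slice 3: Δl = 1.3/cos16.1° = 1.353 m; N'_3 = 47·cos16.1° = 45.2; c'Δl = 7.31; W sinα = 13.0
Slice 4: Δl = 2.8/cos31.0° = 3.267 m; N'_4 = 55·cos31.0° = 47.1; c'Δl = 17.64; W sinα = 28.3
Σc'Δl = 47.8 kN/m; ΣN' = 222.9 kN/m; ΣW sinα = 42.5 kN/m
Resisting = 47.8 + 222.9·tan21.8° = 47.8 + 89.1 = 136.9 kN/m
FS = 136.9 / 42.5 = 3.223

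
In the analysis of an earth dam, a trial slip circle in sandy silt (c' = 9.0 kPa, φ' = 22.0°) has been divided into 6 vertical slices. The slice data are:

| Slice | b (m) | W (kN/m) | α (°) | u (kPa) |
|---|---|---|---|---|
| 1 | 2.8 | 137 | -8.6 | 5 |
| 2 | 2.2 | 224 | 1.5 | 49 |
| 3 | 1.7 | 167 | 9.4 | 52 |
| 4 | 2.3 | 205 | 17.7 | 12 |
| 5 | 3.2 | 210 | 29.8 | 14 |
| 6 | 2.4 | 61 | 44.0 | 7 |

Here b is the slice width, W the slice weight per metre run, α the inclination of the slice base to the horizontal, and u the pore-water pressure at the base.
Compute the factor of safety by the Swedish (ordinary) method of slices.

Ordinary method of slices: FS = Σ[c'·Δl_i + (W_i cosα_i − u_i·Δl_i)·tanφ'] / Σ W_i sinα_i, with Δl_i = b_i / cosα_i.
Slice 1: Δl = 2.8/cos(-8.6°) = 2.832 m; N'_1 = 137·cos(-8.6°) − 5·2.832 = 121.3; c'Δl = 25.49; W sinα = -20.5
Slice 2: Δl = 2.2/cos1.5° = 2.201 m; N'_2 = 224·cos1.5° − 49·2.201 = 116.1; c'Δl = 19.81; W sinα = 5.9
Slice 3: Δl = 1.7/cos9.4° = 1.723 m; N'_3 = 167·cos9.4° − 52·1.723 = 75.2; c'Δl = 15.51; W sinα = 27.3
Slice 4: Δl = 2.3/cos17.7° = 2.414 m; N'_4 = 205·cos17.7° − 12·2.414 = 166.3; c'Δl = 21.73; W sinα = 62.3
Slice 5: Δl = 3.2/cos29.8° = 3.688 m; N'_5 = 210·cos29.8° − 14·3.688 = 130.6; c'Δl = 33.19; W sinα = 104.4
Slice 6: Δl = 2.4/cos44.0° = 3.336 m; N'_6 = 61·cos44.0° − 7·3.336 = 20.5; c'Δl = 30.03; W sinα = 42.4
Σc'Δl = 145.7 kN/m; ΣN' = 630.0 kN/m; ΣW sinα = 221.7 kN/m
Resisting = 145.7 + 630.0·tan22.0° = 145.7 + 254.5 = 400.3 kN/m
FS = 400.3 / 221.7 = 1.805

FS = 1.81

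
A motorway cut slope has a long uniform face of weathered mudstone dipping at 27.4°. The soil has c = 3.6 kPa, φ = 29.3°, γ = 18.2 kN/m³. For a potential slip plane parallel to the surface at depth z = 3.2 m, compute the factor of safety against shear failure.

FS = 1.23

For an infinite slope with a slip plane parallel to the surface (no pore pressure): FS = [c + γz cos²β tanφ] / [γz sinβ cosβ].
γz = 18.2·3.2 = 58.24 kN/m²
Numerator = 3.6 + 58.24·cos²27.4°·tan29.3° = 3.6 + 58.24·0.7882·0.5612 = 29.361 kPa
Denominator = 58.24·sin27.4°·cos27.4° = 58.24·0.4602·0.8878 = 23.795 kPa
FS = 29.361 / 23.795 = 1.234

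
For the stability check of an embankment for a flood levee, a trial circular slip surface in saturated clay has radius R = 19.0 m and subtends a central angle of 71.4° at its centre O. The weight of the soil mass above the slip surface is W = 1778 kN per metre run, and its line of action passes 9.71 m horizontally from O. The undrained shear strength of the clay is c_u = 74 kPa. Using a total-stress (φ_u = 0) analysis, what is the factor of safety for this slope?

FS = 1.93

Taking moments about the centre O, the resisting moment is provided by the undrained shear strength acting along the arc:
Arc length L_a = R·θ = 19.0·(71.4°·π/180) = 19.0·1.2462 = 23.68 m
M_R = c_u·L_a·R = 74·23.68·19.0 = 33290.1 kN·m/m
M_D = W·d = 1778·9.71 = 17264.4 kN·m/m
FS = M_R / M_D = 33290.1 / 17264.4 = 1.928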